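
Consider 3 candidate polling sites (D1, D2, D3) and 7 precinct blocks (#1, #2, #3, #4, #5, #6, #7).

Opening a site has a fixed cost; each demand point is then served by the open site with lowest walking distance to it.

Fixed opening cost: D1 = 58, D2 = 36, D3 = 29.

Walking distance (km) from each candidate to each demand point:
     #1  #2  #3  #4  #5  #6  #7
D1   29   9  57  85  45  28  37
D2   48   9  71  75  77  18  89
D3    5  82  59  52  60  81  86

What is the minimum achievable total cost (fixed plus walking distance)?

320

Open {D1, D3}: assign each demand point to its cheapest open site.
  #1→D3 5, #2→D1 9, #3→D1 57, #4→D3 52, #5→D1 45, #6→D1 28, #7→D1 37
  walking distance 233, fixed 87 → total 320.
Compare {D1, D2, D3}: walking distance 223 + fixed 123 = 346.
Compare {D1}: walking distance 290 + fixed 58 = 348.
Compare {D2, D3}: walking distance 289 + fixed 65 = 354.
All other subsets cost ≥ 346. Minimum total cost: 320.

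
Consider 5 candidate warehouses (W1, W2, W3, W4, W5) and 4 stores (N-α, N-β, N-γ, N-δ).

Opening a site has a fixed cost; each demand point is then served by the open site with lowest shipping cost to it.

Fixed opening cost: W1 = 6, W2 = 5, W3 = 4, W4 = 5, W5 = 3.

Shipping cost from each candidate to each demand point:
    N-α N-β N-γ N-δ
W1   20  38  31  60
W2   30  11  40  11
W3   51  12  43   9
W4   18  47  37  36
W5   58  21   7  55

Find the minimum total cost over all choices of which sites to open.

Open {W3, W4, W5}: assign each demand point to its cheapest open site.
  N-α→W4 18, N-β→W3 12, N-γ→W5 7, N-δ→W3 9
  shipping cost 46, fixed 12 → total 58.
Compare {W2, W4, W5}: shipping cost 47 + fixed 13 = 60.
Compare {W1, W3, W5}: shipping cost 48 + fixed 13 = 61.
Compare {W2, W3, W4, W5}: shipping cost 45 + fixed 17 = 62.
All other subsets cost ≥ 60. Minimum total cost: 58.

58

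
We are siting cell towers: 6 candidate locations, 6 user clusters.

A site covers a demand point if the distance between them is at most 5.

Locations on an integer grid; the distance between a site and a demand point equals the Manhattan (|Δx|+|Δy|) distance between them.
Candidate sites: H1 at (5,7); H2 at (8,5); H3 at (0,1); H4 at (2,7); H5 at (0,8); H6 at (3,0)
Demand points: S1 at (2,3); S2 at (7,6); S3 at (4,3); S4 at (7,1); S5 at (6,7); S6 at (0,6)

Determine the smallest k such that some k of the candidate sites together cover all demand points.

Coverage sets (demand points within 5 of each site):
  H1: {S2, S3, S5}
  H2: {S2, S4, S5}
  H3: {S1, S6}
  H4: {S1, S5, S6}
  H5: {S6}
  H6: {S1, S3, S4}
No 2 sites suffice: every size-2 union leaves at least one demand point uncovered.
But {H1, H2, H3} covers everything, so the minimum is 3.

3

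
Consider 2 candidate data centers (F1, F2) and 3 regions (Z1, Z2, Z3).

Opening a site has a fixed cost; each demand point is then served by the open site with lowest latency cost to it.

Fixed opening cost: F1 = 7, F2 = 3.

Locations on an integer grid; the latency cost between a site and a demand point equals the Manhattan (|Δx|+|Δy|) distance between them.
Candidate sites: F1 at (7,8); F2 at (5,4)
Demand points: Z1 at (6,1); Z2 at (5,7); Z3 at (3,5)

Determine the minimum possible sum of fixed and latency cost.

Open {F2}: assign each demand point to its cheapest open site.
  Z1→F2 4, Z2→F2 3, Z3→F2 3
  latency cost 10, fixed 3 → total 13.
Compare {F1, F2}: latency cost 10 + fixed 10 = 20.
Compare {F1}: latency cost 18 + fixed 7 = 25.

13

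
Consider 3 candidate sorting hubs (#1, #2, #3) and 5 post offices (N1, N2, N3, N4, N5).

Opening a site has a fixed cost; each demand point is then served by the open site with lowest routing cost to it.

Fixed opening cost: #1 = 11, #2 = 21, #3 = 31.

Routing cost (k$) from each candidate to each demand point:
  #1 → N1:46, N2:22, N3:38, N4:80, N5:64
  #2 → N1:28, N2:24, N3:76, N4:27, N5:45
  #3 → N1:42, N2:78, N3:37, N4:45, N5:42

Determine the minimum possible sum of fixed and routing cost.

Open {#1, #2}: assign each demand point to its cheapest open site.
  N1→#2 28, N2→#1 22, N3→#1 38, N4→#2 27, N5→#2 45
  routing cost 160, fixed 32 → total 192.
Compare {#2, #3}: routing cost 158 + fixed 52 = 210.
Compare {#1, #2, #3}: routing cost 156 + fixed 63 = 219.
Compare {#2}: routing cost 200 + fixed 21 = 221.
All other subsets cost ≥ 210. Minimum total cost: 192.

192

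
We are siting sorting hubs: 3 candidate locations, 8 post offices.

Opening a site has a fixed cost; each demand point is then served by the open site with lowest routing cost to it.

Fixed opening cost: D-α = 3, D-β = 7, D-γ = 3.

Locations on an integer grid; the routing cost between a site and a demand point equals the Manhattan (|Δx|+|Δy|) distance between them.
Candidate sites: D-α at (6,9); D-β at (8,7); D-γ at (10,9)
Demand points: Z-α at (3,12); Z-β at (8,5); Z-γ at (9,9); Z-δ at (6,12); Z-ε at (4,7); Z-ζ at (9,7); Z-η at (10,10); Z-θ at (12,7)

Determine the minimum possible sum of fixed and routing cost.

34

Open {D-α, D-γ}: assign each demand point to its cheapest open site.
  Z-α→D-α 6, Z-β→D-α 6, Z-γ→D-γ 1, Z-δ→D-α 3, Z-ε→D-α 4, Z-ζ→D-γ 3, Z-η→D-γ 1, Z-θ→D-γ 4
  routing cost 28, fixed 6 → total 34.
Compare {D-α, D-β, D-γ}: routing cost 22 + fixed 13 = 35.
Compare {D-α, D-β}: routing cost 28 + fixed 10 = 38.
Compare {D-β, D-γ}: routing cost 30 + fixed 10 = 40.
All other subsets cost ≥ 35. Minimum total cost: 34.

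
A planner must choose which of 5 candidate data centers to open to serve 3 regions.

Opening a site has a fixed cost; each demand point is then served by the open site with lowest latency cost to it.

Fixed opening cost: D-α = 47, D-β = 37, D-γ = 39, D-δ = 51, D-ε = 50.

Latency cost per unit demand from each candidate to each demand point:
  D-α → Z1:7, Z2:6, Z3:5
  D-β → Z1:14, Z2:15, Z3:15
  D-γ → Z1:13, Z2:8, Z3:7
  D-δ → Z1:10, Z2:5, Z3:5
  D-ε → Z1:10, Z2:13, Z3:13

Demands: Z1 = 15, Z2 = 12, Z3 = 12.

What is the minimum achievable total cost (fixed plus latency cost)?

284

Open {D-α}: assign each demand point to its cheapest open site.
  Z1→D-α 15×7=105, Z2→D-α 12×6=72, Z3→D-α 12×5=60
  latency cost 237, fixed 47 → total 284.
Compare {D-δ}: latency cost 270 + fixed 51 = 321.
Compare {D-α, D-β}: latency cost 237 + fixed 84 = 321.
Compare {D-α, D-γ}: latency cost 237 + fixed 86 = 323.
All other subsets cost ≥ 321. Minimum total cost: 284.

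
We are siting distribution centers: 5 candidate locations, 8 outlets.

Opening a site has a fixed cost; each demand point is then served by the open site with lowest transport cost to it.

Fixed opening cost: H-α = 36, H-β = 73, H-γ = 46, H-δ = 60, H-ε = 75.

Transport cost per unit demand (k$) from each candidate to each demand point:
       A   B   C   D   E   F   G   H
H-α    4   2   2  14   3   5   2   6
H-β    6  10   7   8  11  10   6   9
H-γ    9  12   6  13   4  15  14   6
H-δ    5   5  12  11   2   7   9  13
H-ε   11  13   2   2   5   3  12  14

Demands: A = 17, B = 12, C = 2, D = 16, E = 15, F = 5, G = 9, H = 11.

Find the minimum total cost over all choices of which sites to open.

383

Open {H-α, H-ε}: assign each demand point to its cheapest open site.
  A→H-α 17×4=68, B→H-α 12×2=24, C→H-α 2×2=4, D→H-ε 16×2=32, E→H-α 15×3=45, F→H-ε 5×3=15, G→H-α 9×2=18, H→H-α 11×6=66
  transport cost 272, fixed 111 → total 383.
Compare {H-α, H-δ, H-ε}: transport cost 257 + fixed 171 = 428.
Compare {H-α, H-γ, H-ε}: transport cost 272 + fixed 157 = 429.
Compare {H-α, H-β, H-ε}: transport cost 272 + fixed 184 = 456.
All other subsets cost ≥ 428. Minimum total cost: 383.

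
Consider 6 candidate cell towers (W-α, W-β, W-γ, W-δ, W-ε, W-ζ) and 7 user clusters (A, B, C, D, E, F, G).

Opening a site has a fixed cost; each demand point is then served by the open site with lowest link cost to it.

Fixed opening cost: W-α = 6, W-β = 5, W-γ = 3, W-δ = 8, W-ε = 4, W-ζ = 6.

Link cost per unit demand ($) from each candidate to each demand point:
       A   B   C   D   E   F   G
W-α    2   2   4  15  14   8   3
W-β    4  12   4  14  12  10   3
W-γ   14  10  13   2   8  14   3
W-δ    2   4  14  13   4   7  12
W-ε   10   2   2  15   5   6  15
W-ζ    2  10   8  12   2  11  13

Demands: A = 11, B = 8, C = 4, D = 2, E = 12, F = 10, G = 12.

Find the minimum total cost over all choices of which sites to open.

183

Open {W-γ, W-ε, W-ζ}: assign each demand point to its cheapest open site.
  A→W-ζ 11×2=22, B→W-ε 8×2=16, C→W-ε 4×2=8, D→W-γ 2×2=4, E→W-ζ 12×2=24, F→W-ε 10×6=60, G→W-γ 12×3=36
  link cost 170, fixed 13 → total 183.
Compare {W-β, W-γ, W-ε, W-ζ}: link cost 170 + fixed 18 = 188.
Compare {W-α, W-γ, W-ε, W-ζ}: link cost 170 + fixed 19 = 189.
Compare {W-γ, W-δ, W-ε, W-ζ}: link cost 170 + fixed 21 = 191.
All other subsets cost ≥ 188. Minimum total cost: 183.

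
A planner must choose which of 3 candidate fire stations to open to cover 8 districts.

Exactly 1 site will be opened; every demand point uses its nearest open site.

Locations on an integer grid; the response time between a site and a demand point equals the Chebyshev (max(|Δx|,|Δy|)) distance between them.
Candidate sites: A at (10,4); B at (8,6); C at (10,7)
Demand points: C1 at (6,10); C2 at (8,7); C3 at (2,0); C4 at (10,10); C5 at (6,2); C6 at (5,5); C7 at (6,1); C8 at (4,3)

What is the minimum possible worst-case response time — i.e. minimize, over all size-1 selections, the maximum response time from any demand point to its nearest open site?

Open {B}.
  Farthest demand point is C3 at response time 6 (to B); all others are ≤ 6.
With {A} the worst case is 8.
With {C} the worst case is 8.
No size-1 selection achieves below 6.

6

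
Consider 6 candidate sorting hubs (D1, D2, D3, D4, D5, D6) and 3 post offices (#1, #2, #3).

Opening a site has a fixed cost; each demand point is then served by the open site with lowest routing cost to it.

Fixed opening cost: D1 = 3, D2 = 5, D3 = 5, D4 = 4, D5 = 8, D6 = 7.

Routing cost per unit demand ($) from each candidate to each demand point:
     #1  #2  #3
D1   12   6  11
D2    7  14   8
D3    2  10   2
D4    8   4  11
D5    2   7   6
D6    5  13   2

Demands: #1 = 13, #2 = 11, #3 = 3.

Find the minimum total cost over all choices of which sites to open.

Open {D3, D4}: assign each demand point to its cheapest open site.
  #1→D3 13×2=26, #2→D4 11×4=44, #3→D3 3×2=6
  routing cost 76, fixed 9 → total 85.
Compare {D1, D3, D4}: routing cost 76 + fixed 12 = 88.
Compare {D2, D3, D4}: routing cost 76 + fixed 14 = 90.
Compare {D3, D4, D6}: routing cost 76 + fixed 16 = 92.
All other subsets cost ≥ 88. Minimum total cost: 85.

85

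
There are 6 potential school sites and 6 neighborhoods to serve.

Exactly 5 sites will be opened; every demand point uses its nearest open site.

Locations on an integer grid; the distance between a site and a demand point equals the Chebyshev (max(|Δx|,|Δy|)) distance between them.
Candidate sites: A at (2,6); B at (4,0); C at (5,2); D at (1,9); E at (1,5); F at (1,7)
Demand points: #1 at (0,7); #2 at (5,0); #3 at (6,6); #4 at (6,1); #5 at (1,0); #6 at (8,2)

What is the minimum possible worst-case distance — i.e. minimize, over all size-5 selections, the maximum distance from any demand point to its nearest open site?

4

Open {A, B, C, D, E}.
  Farthest demand point is #3 at distance 4 (to A); all others are ≤ 4.
With {A, B, C, D, F} the worst case is 4.
With {A, B, C, E, F} the worst case is 4.
No size-5 selection achieves below 4.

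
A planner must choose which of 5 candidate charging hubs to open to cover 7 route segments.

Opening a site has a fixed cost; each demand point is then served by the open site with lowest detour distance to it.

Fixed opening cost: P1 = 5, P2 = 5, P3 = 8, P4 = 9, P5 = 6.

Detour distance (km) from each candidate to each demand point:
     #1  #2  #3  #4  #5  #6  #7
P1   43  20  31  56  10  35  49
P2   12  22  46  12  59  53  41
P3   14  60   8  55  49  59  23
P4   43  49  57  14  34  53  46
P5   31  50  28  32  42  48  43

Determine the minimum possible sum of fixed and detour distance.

138

Open {P1, P2, P3}: assign each demand point to its cheapest open site.
  #1→P2 12, #2→P1 20, #3→P3 8, #4→P2 12, #5→P1 10, #6→P1 35, #7→P3 23
  detour distance 120, fixed 18 → total 138.
Compare {P1, P2, P3, P5}: detour distance 120 + fixed 24 = 144.
Compare {P1, P3, P4}: detour distance 124 + fixed 22 = 146.
Compare {P1, P2, P3, P4}: detour distance 120 + fixed 27 = 147.
All other subsets cost ≥ 144. Minimum total cost: 138.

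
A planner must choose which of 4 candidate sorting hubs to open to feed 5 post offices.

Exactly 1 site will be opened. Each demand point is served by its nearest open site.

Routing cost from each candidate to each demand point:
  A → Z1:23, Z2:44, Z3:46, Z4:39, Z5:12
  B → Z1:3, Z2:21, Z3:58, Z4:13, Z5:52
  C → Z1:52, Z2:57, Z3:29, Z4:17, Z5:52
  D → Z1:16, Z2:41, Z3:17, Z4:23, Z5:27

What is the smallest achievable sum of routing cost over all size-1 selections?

Open {D}.
  Z1→D 16, Z2→D 41, Z3→D 17, Z4→D 23, Z5→D 27  ⇒ total 124.
Compare {B}: total 147.
Compare {A}: total 164.
No size-1 selection does better; minimum is 124.

124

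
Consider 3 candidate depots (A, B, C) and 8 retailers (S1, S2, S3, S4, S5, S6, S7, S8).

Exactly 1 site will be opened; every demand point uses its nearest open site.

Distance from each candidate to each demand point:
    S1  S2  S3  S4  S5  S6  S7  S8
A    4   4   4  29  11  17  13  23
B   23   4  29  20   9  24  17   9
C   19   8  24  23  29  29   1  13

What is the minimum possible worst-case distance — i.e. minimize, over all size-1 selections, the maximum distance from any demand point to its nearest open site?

29

Open {A}.
  Farthest demand point is S4 at distance 29 (to A); all others are ≤ 29.
With {B} the worst case is 29.
With {C} the worst case is 29.
No size-1 selection achieves below 29.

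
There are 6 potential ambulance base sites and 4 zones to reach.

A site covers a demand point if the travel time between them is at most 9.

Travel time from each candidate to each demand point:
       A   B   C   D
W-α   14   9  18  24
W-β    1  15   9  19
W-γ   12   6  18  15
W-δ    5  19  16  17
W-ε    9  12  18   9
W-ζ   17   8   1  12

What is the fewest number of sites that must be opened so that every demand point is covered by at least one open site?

Coverage sets (demand points within 9 of each site):
  W-α: {B}
  W-β: {A, C}
  W-γ: {B}
  W-δ: {A}
  W-ε: {A, D}
  W-ζ: {B, C}
No single site covers all 4 demand points.
But {W-ε, W-ζ} covers everything, so the minimum is 2.

2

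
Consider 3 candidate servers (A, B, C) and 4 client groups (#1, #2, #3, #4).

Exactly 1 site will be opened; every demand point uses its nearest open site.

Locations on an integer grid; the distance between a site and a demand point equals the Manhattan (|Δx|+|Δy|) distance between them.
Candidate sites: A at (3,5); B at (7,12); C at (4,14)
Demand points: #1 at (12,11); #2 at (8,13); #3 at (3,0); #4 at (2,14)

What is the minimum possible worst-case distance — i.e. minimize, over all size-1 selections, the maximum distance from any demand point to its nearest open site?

15

Open {A}.
  Farthest demand point is #1 at distance 15 (to A); all others are ≤ 15.
With {C} the worst case is 15.
With {B} the worst case is 16.
No size-1 selection achieves below 15.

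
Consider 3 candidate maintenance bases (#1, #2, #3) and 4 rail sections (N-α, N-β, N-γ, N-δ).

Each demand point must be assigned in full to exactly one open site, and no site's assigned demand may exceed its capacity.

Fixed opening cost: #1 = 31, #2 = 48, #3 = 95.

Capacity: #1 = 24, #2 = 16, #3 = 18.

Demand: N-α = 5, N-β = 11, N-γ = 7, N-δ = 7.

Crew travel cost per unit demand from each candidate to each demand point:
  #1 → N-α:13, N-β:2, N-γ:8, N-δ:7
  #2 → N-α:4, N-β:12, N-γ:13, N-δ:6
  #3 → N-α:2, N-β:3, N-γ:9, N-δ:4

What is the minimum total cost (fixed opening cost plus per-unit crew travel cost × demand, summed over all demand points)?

Open {#1, #2}; cheapest assignment that respects the capacities:
  #1 (cap 24, load 18): N-β, N-γ — cost 11×2 + 7×8 = 78
  #2 (cap 16, load 12): N-α, N-δ — cost 5×4 + 7×6 = 62
  Shipping 140, fixed 79 → total 219.
  Any other capacity-feasible assignment to {#1, #2} ships for at least 140.
Compare {#1, #3}: its best feasible assignment gives total 242.
Compare {#1, #2, #3}: its best feasible assignment gives total 290.
Every other set of open sites that can feasibly serve all demand totals ≥ 242 even under its best assignment. Minimum: 219.

219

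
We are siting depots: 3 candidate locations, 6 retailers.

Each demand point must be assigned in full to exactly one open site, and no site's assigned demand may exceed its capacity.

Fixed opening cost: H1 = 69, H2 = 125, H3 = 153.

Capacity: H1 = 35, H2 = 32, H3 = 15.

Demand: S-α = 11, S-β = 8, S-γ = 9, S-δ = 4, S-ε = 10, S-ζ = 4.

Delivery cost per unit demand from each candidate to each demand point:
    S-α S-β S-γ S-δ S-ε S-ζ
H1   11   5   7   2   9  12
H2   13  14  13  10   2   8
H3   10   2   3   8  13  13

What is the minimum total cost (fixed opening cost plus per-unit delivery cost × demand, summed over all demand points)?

478

Open {H1, H2}; cheapest assignment that respects the capacities:
  H1 (cap 35, load 32): S-α, S-β, S-γ, S-δ — cost 11×11 + 8×5 + 9×7 + 4×2 = 232
  H2 (cap 32, load 14): S-ε, S-ζ — cost 10×2 + 4×8 = 52
  Shipping 284, fixed 194 → total 478.
  Any other capacity-feasible assignment to {H1, H2} ships for at least 284.
Compare {H1, H3}: its best feasible assignment gives total 560.
Compare {H1, H2, H3}: its best feasible assignment gives total 595.
Every other set of open sites that can feasibly serve all demand totals ≥ 560 even under its best assignment. Minimum: 478.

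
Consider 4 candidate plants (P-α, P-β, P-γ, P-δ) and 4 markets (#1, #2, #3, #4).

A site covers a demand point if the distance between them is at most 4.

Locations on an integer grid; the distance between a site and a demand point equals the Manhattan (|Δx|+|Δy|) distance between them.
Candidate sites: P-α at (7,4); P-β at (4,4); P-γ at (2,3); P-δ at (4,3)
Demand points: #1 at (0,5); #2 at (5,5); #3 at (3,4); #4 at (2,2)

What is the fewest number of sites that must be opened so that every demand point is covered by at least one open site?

Coverage sets (demand points within 4 of each site):
  P-α: {#2, #3}
  P-β: {#2, #3, #4}
  P-γ: {#1, #3, #4}
  P-δ: {#2, #3, #4}
No single site covers all 4 demand points.
But {P-α, P-γ} covers everything, so the minimum is 2.

2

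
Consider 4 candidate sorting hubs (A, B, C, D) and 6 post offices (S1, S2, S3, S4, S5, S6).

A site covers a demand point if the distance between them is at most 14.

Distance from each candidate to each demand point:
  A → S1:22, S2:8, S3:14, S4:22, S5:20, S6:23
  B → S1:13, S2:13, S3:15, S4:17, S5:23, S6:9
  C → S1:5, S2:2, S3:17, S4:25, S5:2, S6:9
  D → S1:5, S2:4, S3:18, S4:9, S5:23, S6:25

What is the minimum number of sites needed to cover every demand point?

3

Coverage sets (demand points within 14 of each site):
  A: {S2, S3}
  B: {S1, S2, S6}
  C: {S1, S2, S5, S6}
  D: {S1, S2, S4}
No 2 sites suffice: every size-2 union leaves at least one demand point uncovered.
But {A, C, D} covers everything, so the minimum is 3.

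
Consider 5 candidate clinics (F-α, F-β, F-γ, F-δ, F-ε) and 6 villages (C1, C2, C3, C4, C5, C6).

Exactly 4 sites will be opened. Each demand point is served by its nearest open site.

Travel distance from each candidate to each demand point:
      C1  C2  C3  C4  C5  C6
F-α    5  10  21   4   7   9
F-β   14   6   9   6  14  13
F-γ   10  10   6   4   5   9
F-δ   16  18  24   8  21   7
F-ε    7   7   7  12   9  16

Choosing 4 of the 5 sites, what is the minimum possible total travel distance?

33

Open {F-α, F-β, F-γ, F-δ}.
  C1→F-α 5, C2→F-β 6, C3→F-γ 6, C4→F-α 4, C5→F-γ 5, C6→F-δ 7  ⇒ total 33.
Compare {F-α, F-γ, F-δ, F-ε}: total 34.
Compare {F-α, F-β, F-γ, F-ε}: total 35.
No size-4 selection does better; minimum is 33.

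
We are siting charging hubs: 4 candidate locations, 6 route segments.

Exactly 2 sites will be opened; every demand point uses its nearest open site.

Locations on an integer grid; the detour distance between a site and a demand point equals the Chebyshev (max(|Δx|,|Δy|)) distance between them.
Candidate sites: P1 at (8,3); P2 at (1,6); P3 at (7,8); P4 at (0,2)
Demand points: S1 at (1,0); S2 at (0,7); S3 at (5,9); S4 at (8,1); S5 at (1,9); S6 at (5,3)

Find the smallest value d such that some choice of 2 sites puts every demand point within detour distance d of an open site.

Open {P1, P2}.
  Farthest demand point is S1 at detour distance 6 (to P2); all others are ≤ 6.
With {P1, P3} the worst case is 7.
With {P1, P4} the worst case is 7.
No size-2 selection achieves below 6.

6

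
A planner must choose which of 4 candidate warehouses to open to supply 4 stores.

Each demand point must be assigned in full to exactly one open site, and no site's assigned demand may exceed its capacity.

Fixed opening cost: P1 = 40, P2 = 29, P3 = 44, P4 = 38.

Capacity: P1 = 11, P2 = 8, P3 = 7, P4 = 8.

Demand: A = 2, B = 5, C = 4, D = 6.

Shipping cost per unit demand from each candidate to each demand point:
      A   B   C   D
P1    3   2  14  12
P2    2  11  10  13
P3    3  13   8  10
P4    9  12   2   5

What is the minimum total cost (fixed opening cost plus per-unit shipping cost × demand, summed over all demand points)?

180

Open {P1, P4}; cheapest assignment that respects the capacities:
  P1 (cap 11, load 11): A, B, C — cost 2×3 + 5×2 + 4×14 = 72
  P4 (cap 8, load 6): D — cost 6×5 = 30
  Shipping 102, fixed 78 → total 180.
  Any other capacity-feasible assignment to {P1, P4} ships for at least 102.
Compare {P1, P2, P4}: its best feasible assignment gives total 191.
Compare {P1, P2}: its best feasible assignment gives total 195.
Every other set of open sites that can feasibly serve all demand totals ≥ 191 even under its best assignment. Minimum: 180.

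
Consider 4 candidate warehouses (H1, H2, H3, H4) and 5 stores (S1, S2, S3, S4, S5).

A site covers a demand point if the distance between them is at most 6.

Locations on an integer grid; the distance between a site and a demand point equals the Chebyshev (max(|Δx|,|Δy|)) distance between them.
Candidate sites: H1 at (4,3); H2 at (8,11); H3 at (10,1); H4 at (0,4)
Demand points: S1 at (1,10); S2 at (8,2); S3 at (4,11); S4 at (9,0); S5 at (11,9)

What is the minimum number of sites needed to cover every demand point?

3

Coverage sets (demand points within 6 of each site):
  H1: {S2, S4}
  H2: {S3, S5}
  H3: {S2, S4}
  H4: {S1}
No 2 sites suffice: every size-2 union leaves at least one demand point uncovered.
But {H1, H2, H4} covers everything, so the minimum is 3.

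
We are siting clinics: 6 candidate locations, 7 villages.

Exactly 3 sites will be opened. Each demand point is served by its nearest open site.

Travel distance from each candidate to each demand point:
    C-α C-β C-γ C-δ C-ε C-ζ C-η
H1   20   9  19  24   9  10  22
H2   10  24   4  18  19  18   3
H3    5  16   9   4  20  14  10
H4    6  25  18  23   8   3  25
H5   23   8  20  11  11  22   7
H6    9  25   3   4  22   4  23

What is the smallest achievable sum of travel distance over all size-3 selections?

Open {H4, H5, H6}.
  C-α→H4 6, C-β→H5 8, C-γ→H6 3, C-δ→H6 4, C-ε→H4 8, C-ζ→H4 3, C-η→H5 7  ⇒ total 39.
Compare {H1, H2, H6}: total 41.
Compare {H2, H5, H6}: total 42.
No size-3 selection does better; minimum is 39.

39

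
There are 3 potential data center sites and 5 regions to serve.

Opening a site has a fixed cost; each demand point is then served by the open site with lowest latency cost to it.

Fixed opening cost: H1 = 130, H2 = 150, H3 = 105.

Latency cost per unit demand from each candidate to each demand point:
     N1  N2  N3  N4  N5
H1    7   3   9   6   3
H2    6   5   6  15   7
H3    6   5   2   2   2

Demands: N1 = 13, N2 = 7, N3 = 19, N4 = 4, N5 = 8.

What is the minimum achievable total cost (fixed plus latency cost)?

Open {H3}: assign each demand point to its cheapest open site.
  N1→H3 13×6=78, N2→H3 7×5=35, N3→H3 19×2=38, N4→H3 4×2=8, N5→H3 8×2=16
  latency cost 175, fixed 105 → total 280.
Compare {H1, H3}: latency cost 161 + fixed 235 = 396.
Compare {H2, H3}: latency cost 175 + fixed 255 = 430.
Compare {H1}: latency cost 331 + fixed 130 = 461.
All other subsets cost ≥ 396. Minimum total cost: 280.

280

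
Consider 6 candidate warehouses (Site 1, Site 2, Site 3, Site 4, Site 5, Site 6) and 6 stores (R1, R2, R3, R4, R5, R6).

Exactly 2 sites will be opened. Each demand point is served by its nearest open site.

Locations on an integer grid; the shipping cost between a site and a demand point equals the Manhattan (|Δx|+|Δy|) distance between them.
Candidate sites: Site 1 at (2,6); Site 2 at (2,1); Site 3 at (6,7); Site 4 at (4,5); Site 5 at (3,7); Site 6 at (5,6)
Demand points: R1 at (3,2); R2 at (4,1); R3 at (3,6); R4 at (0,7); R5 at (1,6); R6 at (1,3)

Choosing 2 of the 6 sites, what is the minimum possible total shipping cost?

12

Open {Site 1, Site 2}.
  R1→Site 2 2, R2→Site 2 2, R3→Site 1 1, R4→Site 1 3, R5→Site 1 1, R6→Site 2 3  ⇒ total 12.
Compare {Site 2, Site 5}: total 14.
Compare {Site 1, Site 4}: total 17.
No size-2 selection does better; minimum is 12.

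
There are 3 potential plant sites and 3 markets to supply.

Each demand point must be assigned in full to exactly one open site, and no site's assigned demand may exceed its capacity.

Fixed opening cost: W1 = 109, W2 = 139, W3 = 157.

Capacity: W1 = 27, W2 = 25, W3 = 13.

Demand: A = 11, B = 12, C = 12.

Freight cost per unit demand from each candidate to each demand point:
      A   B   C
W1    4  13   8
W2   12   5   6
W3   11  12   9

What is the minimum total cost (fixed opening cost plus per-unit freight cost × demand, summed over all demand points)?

Open {W1, W2}; cheapest assignment that respects the capacities:
  W1 (cap 27, load 11): A — cost 11×4 = 44
  W2 (cap 25, load 24): B, C — cost 12×5 + 12×6 = 132
  Shipping 176, fixed 248 → total 424.
  Any other capacity-feasible assignment to {W1, W2} ships for at least 176.
Compare {W2, W3}: its best feasible assignment gives total 549.
Compare {W1, W3}: its best feasible assignment gives total 550.
Every other set of open sites that can feasibly serve all demand totals ≥ 549 even under its best assignment. Minimum: 424.

424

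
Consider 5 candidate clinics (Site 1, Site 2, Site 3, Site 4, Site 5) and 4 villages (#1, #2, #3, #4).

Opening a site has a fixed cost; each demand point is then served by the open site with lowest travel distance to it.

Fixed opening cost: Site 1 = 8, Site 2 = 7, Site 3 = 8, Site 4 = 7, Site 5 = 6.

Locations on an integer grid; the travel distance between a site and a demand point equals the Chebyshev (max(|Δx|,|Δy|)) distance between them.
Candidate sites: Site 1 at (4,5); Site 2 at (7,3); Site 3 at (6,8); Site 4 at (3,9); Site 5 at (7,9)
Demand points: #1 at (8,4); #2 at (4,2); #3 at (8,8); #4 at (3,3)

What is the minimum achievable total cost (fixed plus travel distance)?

20

Open {Site 2}: assign each demand point to its cheapest open site.
  #1→Site 2 1, #2→Site 2 3, #3→Site 2 5, #4→Site 2 4
  travel distance 13, fixed 7 → total 20.
Compare {Site 1}: travel distance 13 + fixed 8 = 21.
Compare {Site 2, Site 5}: travel distance 9 + fixed 13 = 22.
Compare {Site 1, Site 5}: travel distance 10 + fixed 14 = 24.
All other subsets cost ≥ 21. Minimum total cost: 20.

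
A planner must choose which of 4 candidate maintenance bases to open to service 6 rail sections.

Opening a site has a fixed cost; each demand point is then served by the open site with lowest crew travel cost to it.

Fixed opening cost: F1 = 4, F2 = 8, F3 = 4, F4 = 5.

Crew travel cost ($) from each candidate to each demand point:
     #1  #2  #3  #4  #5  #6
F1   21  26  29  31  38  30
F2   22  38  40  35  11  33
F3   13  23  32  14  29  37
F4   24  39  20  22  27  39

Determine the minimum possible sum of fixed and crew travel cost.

Open {F2, F3, F4}: assign each demand point to its cheapest open site.
  #1→F3 13, #2→F3 23, #3→F4 20, #4→F3 14, #5→F2 11, #6→F2 33
  crew travel cost 114, fixed 17 → total 131.
Compare {F1, F2, F3, F4}: crew travel cost 111 + fixed 21 = 132.
Compare {F1, F2, F3}: crew travel cost 120 + fixed 16 = 136.
Compare {F2, F3}: crew travel cost 126 + fixed 12 = 138.
All other subsets cost ≥ 132. Minimum total cost: 131.

131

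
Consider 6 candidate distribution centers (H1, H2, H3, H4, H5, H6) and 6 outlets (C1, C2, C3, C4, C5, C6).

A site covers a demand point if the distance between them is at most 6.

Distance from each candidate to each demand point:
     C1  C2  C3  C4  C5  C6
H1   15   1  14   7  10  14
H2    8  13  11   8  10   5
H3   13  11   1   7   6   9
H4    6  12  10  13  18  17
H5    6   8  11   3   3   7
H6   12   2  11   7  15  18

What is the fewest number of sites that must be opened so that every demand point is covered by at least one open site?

Coverage sets (demand points within 6 of each site):
  H1: {C2}
  H2: {C6}
  H3: {C3, C5}
  H4: {C1}
  H5: {C1, C4, C5}
  H6: {C2}
No 3 sites suffice: every size-3 union leaves at least one demand point uncovered.
But {H1, H2, H3, H5} covers everything, so the minimum is 4.

4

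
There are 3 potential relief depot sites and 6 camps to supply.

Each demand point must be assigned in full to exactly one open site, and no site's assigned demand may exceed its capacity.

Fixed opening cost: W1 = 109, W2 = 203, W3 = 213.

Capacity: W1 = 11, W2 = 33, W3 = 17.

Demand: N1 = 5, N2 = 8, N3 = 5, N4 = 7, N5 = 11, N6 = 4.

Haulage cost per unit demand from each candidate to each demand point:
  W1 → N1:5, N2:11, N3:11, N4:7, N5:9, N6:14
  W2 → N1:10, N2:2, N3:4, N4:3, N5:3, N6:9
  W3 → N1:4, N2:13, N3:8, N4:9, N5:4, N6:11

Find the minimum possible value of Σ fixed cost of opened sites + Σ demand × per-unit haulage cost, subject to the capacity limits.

Open {W1, W2}; cheapest assignment that respects the capacities:
  W1 (cap 11, load 9): N1, N6 — cost 5×5 + 4×14 = 81
  W2 (cap 33, load 31): N2, N3, N4, N5 — cost 8×2 + 5×4 + 7×3 + 11×3 = 90
  Shipping 171, fixed 312 → total 483.
  Any other capacity-feasible assignment to {W1, W2} ships for at least 171.
Compare {W2, W3}: its best feasible assignment gives total 570.
Compare {W1, W2, W3}: its best feasible assignment gives total 679.
Every other set of open sites that can feasibly serve all demand totals ≥ 570 even under its best assignment. Minimum: 483.

483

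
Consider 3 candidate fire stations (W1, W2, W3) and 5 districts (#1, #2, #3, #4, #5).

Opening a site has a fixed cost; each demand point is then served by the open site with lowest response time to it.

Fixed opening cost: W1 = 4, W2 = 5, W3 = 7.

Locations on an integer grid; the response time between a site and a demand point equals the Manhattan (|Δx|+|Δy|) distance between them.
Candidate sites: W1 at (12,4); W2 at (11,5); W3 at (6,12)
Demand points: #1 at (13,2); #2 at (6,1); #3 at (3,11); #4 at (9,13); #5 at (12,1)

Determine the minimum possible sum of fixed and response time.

34

Open {W1, W3}: assign each demand point to its cheapest open site.
  #1→W1 3, #2→W1 9, #3→W3 4, #4→W3 4, #5→W1 3
  response time 23, fixed 11 → total 34.
Compare {W2, W3}: response time 27 + fixed 12 = 39.
Compare {W1, W2, W3}: response time 23 + fixed 16 = 39.
Compare {W1}: response time 43 + fixed 4 = 47.
All other subsets cost ≥ 39. Minimum total cost: 34.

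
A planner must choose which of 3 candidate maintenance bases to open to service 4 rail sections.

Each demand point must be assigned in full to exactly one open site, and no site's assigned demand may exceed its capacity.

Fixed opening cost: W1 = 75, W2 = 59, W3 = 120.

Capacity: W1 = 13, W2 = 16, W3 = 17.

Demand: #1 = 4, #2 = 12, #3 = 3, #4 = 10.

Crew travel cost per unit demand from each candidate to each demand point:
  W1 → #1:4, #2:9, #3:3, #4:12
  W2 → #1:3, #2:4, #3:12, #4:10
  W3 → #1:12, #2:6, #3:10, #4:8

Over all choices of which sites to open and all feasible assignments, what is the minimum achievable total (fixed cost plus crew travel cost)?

Open {W1, W2}; cheapest assignment that respects the capacities:
  W1 (cap 13, load 13): #3, #4 — cost 3×3 + 10×12 = 129
  W2 (cap 16, load 16): #1, #2 — cost 4×3 + 12×4 = 60
  Shipping 189, fixed 134 → total 323.
  Any other capacity-feasible assignment to {W1, W2} ships for at least 189.
Compare {W2, W3}: its best feasible assignment gives total 349.
Compare {W1, W2, W3}: its best feasible assignment gives total 403.
Every other set of open sites that can feasibly serve all demand totals ≥ 349 even under its best assignment. Minimum: 323.

323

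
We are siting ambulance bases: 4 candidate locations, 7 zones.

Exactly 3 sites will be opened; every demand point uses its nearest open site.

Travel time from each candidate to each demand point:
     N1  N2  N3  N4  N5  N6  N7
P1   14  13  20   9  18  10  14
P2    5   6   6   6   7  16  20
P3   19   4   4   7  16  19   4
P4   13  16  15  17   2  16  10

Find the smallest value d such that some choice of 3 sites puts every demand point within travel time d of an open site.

10

Open {P1, P2, P3}.
  Farthest demand point is N6 at travel time 10 (to P1); all others are ≤ 10.
With {P1, P2, P4} the worst case is 10.
With {P1, P3, P4} the worst case is 13.
No size-3 selection achieves below 10.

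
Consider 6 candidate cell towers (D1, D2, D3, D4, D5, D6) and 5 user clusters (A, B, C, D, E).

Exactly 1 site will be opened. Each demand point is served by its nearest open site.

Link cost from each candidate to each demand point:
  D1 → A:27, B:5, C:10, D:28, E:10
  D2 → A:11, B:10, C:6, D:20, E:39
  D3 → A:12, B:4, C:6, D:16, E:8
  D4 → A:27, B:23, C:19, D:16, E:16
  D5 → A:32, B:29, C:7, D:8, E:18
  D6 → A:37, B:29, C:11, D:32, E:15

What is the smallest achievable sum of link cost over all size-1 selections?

Open {D3}.
  A→D3 12, B→D3 4, C→D3 6, D→D3 16, E→D3 8  ⇒ total 46.
Compare {D1}: total 80.
Compare {D2}: total 86.
No size-1 selection does better; minimum is 46.

46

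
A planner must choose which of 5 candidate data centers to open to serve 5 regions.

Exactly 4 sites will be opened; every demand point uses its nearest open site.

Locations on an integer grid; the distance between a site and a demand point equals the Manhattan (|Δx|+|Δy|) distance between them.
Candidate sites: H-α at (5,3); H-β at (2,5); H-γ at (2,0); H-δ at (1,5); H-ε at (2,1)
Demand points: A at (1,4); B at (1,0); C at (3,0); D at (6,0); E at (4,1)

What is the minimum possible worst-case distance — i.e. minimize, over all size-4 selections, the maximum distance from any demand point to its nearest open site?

Open {H-α, H-β, H-γ, H-δ}.
  Farthest demand point is D at distance 4 (to H-α); all others are ≤ 4.
With {H-α, H-β, H-γ, H-ε} the worst case is 4.
With {H-α, H-β, H-δ, H-ε} the worst case is 4.
No size-4 selection achieves below 4.

4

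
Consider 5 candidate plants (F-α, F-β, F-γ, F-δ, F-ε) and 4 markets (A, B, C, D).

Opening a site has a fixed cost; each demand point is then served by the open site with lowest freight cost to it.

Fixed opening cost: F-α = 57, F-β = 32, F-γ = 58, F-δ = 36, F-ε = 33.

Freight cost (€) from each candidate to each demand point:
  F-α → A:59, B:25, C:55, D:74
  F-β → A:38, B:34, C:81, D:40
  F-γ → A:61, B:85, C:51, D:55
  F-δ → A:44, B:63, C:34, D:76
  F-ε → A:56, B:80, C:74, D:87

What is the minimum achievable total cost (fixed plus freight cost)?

214

Open {F-β, F-δ}: assign each demand point to its cheapest open site.
  A→F-β 38, B→F-β 34, C→F-δ 34, D→F-β 40
  freight cost 146, fixed 68 → total 214.
Compare {F-β}: freight cost 193 + fixed 32 = 225.
Compare {F-α, F-β}: freight cost 158 + fixed 89 = 247.
Compare {F-β, F-δ, F-ε}: freight cost 146 + fixed 101 = 247.
All other subsets cost ≥ 225. Minimum total cost: 214.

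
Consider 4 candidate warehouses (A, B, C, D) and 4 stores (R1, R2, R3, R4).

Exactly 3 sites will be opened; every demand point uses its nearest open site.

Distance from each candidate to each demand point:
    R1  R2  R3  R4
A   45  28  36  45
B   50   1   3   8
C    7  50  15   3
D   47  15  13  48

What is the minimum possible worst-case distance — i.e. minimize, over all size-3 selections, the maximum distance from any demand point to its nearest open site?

Open {A, B, C}.
  Farthest demand point is R1 at distance 7 (to C); all others are ≤ 7.
With {B, C, D} the worst case is 7.
With {A, C, D} the worst case is 15.
No size-3 selection achieves below 7.

7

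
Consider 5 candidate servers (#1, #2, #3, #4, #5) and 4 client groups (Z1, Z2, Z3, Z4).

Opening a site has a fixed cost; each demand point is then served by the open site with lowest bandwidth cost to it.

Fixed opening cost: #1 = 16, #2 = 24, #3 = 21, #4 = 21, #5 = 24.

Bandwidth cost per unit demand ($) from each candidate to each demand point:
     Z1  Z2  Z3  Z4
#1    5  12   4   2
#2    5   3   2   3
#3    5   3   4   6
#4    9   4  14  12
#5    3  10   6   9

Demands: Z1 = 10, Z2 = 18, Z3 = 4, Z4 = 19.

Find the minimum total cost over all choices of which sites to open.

Open {#1, #2}: assign each demand point to its cheapest open site.
  Z1→#1 10×5=50, Z2→#2 18×3=54, Z3→#2 4×2=8, Z4→#1 19×2=38
  bandwidth cost 150, fixed 40 → total 190.
Compare {#2}: bandwidth cost 169 + fixed 24 = 193.
Compare {#1, #2, #5}: bandwidth cost 130 + fixed 64 = 194.
Compare {#1, #3}: bandwidth cost 158 + fixed 37 = 195.
All other subsets cost ≥ 193. Minimum total cost: 190.

190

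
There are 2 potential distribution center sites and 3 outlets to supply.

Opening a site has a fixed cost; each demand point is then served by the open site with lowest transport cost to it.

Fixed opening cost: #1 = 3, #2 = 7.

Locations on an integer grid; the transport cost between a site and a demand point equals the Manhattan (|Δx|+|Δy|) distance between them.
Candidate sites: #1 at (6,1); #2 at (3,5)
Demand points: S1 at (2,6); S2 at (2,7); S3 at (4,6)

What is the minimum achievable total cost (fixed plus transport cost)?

14

Open {#2}: assign each demand point to its cheapest open site.
  S1→#2 2, S2→#2 3, S3→#2 2
  transport cost 7, fixed 7 → total 14.
Compare {#1, #2}: transport cost 7 + fixed 10 = 17.
Compare {#1}: transport cost 26 + fixed 3 = 29.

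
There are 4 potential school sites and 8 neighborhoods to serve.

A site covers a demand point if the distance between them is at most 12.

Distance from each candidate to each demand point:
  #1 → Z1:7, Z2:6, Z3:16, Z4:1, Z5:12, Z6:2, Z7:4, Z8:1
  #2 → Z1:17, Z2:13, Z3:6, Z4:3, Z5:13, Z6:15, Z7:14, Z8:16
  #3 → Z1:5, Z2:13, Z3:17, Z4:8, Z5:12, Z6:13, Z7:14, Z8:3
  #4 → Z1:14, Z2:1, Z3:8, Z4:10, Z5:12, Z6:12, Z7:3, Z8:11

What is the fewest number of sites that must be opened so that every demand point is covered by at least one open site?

Coverage sets (demand points within 12 of each site):
  #1: {Z1, Z2, Z4, Z5, Z6, Z7, Z8}
  #2: {Z3, Z4}
  #3: {Z1, Z4, Z5, Z8}
  #4: {Z2, Z3, Z4, Z5, Z6, Z7, Z8}
No single site covers all 8 demand points.
But {#1, #2} covers everything, so the minimum is 2.

2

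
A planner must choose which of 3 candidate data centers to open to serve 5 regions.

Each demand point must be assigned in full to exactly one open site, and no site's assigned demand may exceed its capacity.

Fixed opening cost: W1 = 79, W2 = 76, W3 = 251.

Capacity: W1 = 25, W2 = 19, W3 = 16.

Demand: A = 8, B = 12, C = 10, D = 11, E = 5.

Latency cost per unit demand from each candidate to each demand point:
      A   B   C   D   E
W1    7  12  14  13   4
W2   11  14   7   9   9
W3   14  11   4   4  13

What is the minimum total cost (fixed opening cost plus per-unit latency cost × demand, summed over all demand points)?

740

Open {W1, W2, W3}; cheapest assignment that respects the capacities:
  W1 (cap 25, load 25): A, B, E — cost 8×7 + 12×12 + 5×4 = 220
  W2 (cap 19, load 10): C — cost 10×7 = 70
  W3 (cap 16, load 11): D — cost 11×4 = 44
  Shipping 334, fixed 406 → total 740.
  Any other capacity-feasible assignment to {W1, W2, W3} ships for at least 334.
Total demand is 46 and no other set of sites has combined capacity ≥ 46, so {W1, W2, W3} is the only feasible choice of open sites. Minimum: 740.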